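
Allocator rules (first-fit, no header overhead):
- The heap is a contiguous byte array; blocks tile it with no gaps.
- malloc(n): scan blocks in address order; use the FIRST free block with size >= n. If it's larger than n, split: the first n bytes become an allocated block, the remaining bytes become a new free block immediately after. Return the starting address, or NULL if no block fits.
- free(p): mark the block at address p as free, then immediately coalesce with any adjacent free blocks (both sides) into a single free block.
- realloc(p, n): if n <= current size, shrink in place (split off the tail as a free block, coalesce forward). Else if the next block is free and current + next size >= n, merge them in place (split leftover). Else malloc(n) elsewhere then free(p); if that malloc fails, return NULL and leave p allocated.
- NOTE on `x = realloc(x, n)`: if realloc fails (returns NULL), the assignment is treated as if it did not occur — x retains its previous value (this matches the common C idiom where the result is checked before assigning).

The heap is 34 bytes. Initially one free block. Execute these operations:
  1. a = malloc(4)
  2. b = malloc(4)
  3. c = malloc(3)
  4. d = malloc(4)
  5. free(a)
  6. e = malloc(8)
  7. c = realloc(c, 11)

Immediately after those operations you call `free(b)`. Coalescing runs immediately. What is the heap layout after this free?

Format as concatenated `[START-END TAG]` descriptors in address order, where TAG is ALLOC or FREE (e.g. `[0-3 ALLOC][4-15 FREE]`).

Answer: [0-10 FREE][11-14 ALLOC][15-22 ALLOC][23-33 ALLOC]

Derivation:
Op 1: a = malloc(4) -> a = 0; heap: [0-3 ALLOC][4-33 FREE]
Op 2: b = malloc(4) -> b = 4; heap: [0-3 ALLOC][4-7 ALLOC][8-33 FREE]
Op 3: c = malloc(3) -> c = 8; heap: [0-3 ALLOC][4-7 ALLOC][8-10 ALLOC][11-33 FREE]
Op 4: d = malloc(4) -> d = 11; heap: [0-3 ALLOC][4-7 ALLOC][8-10 ALLOC][11-14 ALLOC][15-33 FREE]
Op 5: free(a) -> (freed a); heap: [0-3 FREE][4-7 ALLOC][8-10 ALLOC][11-14 ALLOC][15-33 FREE]
Op 6: e = malloc(8) -> e = 15; heap: [0-3 FREE][4-7 ALLOC][8-10 ALLOC][11-14 ALLOC][15-22 ALLOC][23-33 FREE]
Op 7: c = realloc(c, 11) -> c = 23; heap: [0-3 FREE][4-7 ALLOC][8-10 FREE][11-14 ALLOC][15-22 ALLOC][23-33 ALLOC]
free(b): b = 4 -> block [4-7 ALLOC]; mark free, coalesce with adjacent free neighbors -> [0-10 FREE][11-14 ALLOC][15-22 ALLOC][23-33 ALLOC]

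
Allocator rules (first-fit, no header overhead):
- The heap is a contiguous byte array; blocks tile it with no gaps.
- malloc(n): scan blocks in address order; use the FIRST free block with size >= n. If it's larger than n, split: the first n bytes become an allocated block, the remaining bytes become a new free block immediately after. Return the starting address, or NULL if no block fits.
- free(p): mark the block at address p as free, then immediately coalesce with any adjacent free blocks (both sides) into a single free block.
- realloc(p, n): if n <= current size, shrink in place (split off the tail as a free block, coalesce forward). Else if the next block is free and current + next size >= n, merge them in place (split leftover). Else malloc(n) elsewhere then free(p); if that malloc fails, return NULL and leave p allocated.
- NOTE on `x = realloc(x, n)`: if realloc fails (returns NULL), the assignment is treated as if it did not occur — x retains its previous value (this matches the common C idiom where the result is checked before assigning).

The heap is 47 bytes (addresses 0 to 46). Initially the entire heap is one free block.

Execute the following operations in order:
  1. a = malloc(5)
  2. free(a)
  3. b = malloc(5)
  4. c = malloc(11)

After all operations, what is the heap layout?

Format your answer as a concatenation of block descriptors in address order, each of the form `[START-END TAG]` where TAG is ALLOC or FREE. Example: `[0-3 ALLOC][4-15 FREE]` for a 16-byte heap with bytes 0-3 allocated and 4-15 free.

Answer: [0-4 ALLOC][5-15 ALLOC][16-46 FREE]

Derivation:
Op 1: a = malloc(5) -> a = 0; heap: [0-4 ALLOC][5-46 FREE]
Op 2: free(a) -> (freed a); heap: [0-46 FREE]
Op 3: b = malloc(5) -> b = 0; heap: [0-4 ALLOC][5-46 FREE]
Op 4: c = malloc(11) -> c = 5; heap: [0-4 ALLOC][5-15 ALLOC][16-46 FREE]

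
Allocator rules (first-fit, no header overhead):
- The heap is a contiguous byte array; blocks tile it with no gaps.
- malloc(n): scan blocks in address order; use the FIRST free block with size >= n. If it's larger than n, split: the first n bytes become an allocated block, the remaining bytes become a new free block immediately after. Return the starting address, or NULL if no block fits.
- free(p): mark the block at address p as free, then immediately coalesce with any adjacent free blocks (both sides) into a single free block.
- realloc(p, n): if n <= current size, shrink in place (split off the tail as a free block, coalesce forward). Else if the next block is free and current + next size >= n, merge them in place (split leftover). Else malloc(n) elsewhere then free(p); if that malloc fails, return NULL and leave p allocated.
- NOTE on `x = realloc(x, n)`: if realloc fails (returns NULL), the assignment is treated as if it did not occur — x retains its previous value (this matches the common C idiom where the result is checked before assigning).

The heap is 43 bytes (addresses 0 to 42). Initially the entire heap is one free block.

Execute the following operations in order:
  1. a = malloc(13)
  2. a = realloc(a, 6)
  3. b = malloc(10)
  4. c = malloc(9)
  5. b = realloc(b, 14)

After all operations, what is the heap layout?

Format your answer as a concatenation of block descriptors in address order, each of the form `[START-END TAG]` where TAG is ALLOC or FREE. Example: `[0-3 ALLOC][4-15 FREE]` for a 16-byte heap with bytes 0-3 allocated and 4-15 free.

Answer: [0-5 ALLOC][6-15 FREE][16-24 ALLOC][25-38 ALLOC][39-42 FREE]

Derivation:
Op 1: a = malloc(13) -> a = 0; heap: [0-12 ALLOC][13-42 FREE]
Op 2: a = realloc(a, 6) -> a = 0; heap: [0-5 ALLOC][6-42 FREE]
Op 3: b = malloc(10) -> b = 6; heap: [0-5 ALLOC][6-15 ALLOC][16-42 FREE]
Op 4: c = malloc(9) -> c = 16; heap: [0-5 ALLOC][6-15 ALLOC][16-24 ALLOC][25-42 FREE]
Op 5: b = realloc(b, 14) -> b = 25; heap: [0-5 ALLOC][6-15 FREE][16-24 ALLOC][25-38 ALLOC][39-42 FREE]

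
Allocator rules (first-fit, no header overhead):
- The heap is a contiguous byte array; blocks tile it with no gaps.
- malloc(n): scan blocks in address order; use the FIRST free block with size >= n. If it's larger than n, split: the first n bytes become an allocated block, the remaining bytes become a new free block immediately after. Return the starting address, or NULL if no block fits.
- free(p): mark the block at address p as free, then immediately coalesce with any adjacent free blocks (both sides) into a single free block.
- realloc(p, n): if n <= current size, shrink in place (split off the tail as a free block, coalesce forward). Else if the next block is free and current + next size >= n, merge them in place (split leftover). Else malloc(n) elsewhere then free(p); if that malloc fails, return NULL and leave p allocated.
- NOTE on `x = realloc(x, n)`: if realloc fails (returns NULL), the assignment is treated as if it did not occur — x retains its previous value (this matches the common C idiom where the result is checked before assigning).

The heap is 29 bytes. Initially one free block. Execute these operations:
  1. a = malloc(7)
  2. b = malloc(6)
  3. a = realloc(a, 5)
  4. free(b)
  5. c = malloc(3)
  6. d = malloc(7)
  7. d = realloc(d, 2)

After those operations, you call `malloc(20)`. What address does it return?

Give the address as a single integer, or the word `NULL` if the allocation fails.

Answer: NULL

Derivation:
Op 1: a = malloc(7) -> a = 0; heap: [0-6 ALLOC][7-28 FREE]
Op 2: b = malloc(6) -> b = 7; heap: [0-6 ALLOC][7-12 ALLOC][13-28 FREE]
Op 3: a = realloc(a, 5) -> a = 0; heap: [0-4 ALLOC][5-6 FREE][7-12 ALLOC][13-28 FREE]
Op 4: free(b) -> (freed b); heap: [0-4 ALLOC][5-28 FREE]
Op 5: c = malloc(3) -> c = 5; heap: [0-4 ALLOC][5-7 ALLOC][8-28 FREE]
Op 6: d = malloc(7) -> d = 8; heap: [0-4 ALLOC][5-7 ALLOC][8-14 ALLOC][15-28 FREE]
Op 7: d = realloc(d, 2) -> d = 8; heap: [0-4 ALLOC][5-7 ALLOC][8-9 ALLOC][10-28 FREE]
malloc(20): first-fit scan over [0-4 ALLOC][5-7 ALLOC][8-9 ALLOC][10-28 FREE] -> NULL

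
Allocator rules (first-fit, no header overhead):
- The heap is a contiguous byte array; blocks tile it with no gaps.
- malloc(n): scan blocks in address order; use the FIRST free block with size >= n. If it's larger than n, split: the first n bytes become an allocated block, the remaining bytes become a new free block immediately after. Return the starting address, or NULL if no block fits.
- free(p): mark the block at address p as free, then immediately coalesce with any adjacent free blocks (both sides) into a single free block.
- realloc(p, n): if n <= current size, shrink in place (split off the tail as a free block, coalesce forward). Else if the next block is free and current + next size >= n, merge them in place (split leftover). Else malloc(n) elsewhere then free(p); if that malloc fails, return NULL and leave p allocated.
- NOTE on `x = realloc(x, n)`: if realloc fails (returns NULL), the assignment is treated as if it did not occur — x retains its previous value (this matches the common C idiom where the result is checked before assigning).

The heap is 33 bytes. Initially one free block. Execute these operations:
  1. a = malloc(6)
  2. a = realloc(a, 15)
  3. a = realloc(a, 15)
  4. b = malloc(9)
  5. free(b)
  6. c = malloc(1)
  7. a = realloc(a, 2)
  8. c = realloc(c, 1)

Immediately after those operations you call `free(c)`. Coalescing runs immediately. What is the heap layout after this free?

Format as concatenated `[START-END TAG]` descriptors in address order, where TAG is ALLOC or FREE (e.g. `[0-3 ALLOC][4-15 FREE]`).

Answer: [0-1 ALLOC][2-32 FREE]

Derivation:
Op 1: a = malloc(6) -> a = 0; heap: [0-5 ALLOC][6-32 FREE]
Op 2: a = realloc(a, 15) -> a = 0; heap: [0-14 ALLOC][15-32 FREE]
Op 3: a = realloc(a, 15) -> a = 0; heap: [0-14 ALLOC][15-32 FREE]
Op 4: b = malloc(9) -> b = 15; heap: [0-14 ALLOC][15-23 ALLOC][24-32 FREE]
Op 5: free(b) -> (freed b); heap: [0-14 ALLOC][15-32 FREE]
Op 6: c = malloc(1) -> c = 15; heap: [0-14 ALLOC][15-15 ALLOC][16-32 FREE]
Op 7: a = realloc(a, 2) -> a = 0; heap: [0-1 ALLOC][2-14 FREE][15-15 ALLOC][16-32 FREE]
Op 8: c = realloc(c, 1) -> c = 15; heap: [0-1 ALLOC][2-14 FREE][15-15 ALLOC][16-32 FREE]
free(c): c = 15 -> block [15-15 ALLOC]; mark free, coalesce with adjacent free neighbors -> [0-1 ALLOC][2-32 FREE]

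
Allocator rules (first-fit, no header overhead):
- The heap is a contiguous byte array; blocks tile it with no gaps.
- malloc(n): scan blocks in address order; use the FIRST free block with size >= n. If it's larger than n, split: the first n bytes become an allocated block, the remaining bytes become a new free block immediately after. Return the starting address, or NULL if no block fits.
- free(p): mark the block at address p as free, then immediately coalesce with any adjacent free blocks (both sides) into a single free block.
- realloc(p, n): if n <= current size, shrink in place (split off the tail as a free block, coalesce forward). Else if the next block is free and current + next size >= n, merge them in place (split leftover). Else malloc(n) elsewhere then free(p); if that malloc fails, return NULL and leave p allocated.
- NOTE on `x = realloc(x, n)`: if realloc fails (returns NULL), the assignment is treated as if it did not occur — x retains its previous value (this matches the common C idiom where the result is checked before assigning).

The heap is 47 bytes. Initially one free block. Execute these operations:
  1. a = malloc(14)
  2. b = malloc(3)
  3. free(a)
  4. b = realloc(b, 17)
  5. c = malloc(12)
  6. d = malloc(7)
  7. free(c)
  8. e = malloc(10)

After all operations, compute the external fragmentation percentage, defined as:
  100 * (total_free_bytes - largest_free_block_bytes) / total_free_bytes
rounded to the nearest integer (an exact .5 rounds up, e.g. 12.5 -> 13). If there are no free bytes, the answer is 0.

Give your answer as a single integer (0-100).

Answer: 31

Derivation:
Op 1: a = malloc(14) -> a = 0; heap: [0-13 ALLOC][14-46 FREE]
Op 2: b = malloc(3) -> b = 14; heap: [0-13 ALLOC][14-16 ALLOC][17-46 FREE]
Op 3: free(a) -> (freed a); heap: [0-13 FREE][14-16 ALLOC][17-46 FREE]
Op 4: b = realloc(b, 17) -> b = 14; heap: [0-13 FREE][14-30 ALLOC][31-46 FREE]
Op 5: c = malloc(12) -> c = 0; heap: [0-11 ALLOC][12-13 FREE][14-30 ALLOC][31-46 FREE]
Op 6: d = malloc(7) -> d = 31; heap: [0-11 ALLOC][12-13 FREE][14-30 ALLOC][31-37 ALLOC][38-46 FREE]
Op 7: free(c) -> (freed c); heap: [0-13 FREE][14-30 ALLOC][31-37 ALLOC][38-46 FREE]
Op 8: e = malloc(10) -> e = 0; heap: [0-9 ALLOC][10-13 FREE][14-30 ALLOC][31-37 ALLOC][38-46 FREE]
Free blocks: [4 9] total_free=13 largest=9 -> 100*(13-9)/13 = 400/13 ≈ 30.769 -> rounds to 31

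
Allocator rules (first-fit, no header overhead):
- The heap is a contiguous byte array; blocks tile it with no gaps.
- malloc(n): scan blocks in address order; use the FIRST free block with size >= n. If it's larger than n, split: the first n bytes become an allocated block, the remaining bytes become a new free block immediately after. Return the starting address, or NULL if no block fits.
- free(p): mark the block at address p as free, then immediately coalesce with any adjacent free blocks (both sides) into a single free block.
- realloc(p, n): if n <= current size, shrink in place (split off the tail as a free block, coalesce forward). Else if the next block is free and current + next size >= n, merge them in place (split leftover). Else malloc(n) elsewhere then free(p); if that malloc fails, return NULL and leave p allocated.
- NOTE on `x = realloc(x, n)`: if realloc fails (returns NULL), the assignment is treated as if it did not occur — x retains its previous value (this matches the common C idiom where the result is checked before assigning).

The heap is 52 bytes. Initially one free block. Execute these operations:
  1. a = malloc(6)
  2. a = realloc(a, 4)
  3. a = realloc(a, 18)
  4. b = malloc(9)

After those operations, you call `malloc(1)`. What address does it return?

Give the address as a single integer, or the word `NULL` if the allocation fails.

Answer: 27

Derivation:
Op 1: a = malloc(6) -> a = 0; heap: [0-5 ALLOC][6-51 FREE]
Op 2: a = realloc(a, 4) -> a = 0; heap: [0-3 ALLOC][4-51 FREE]
Op 3: a = realloc(a, 18) -> a = 0; heap: [0-17 ALLOC][18-51 FREE]
Op 4: b = malloc(9) -> b = 18; heap: [0-17 ALLOC][18-26 ALLOC][27-51 FREE]
malloc(1): first-fit scan over [0-17 ALLOC][18-26 ALLOC][27-51 FREE] -> 27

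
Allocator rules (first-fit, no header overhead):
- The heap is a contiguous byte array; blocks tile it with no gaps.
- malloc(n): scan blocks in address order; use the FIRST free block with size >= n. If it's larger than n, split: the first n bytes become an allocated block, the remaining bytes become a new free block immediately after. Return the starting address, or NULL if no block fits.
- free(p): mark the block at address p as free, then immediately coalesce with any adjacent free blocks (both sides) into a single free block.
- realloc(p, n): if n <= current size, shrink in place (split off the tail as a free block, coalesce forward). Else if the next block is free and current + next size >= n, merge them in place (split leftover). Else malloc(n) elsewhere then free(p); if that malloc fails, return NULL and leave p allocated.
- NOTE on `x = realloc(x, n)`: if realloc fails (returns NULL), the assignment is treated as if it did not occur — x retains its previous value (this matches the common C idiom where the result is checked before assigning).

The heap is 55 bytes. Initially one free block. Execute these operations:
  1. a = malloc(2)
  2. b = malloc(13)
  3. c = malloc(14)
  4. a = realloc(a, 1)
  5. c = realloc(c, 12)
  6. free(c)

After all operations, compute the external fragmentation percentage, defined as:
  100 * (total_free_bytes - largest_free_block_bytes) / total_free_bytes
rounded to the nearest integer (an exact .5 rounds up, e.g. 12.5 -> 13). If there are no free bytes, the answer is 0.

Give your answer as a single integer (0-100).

Op 1: a = malloc(2) -> a = 0; heap: [0-1 ALLOC][2-54 FREE]
Op 2: b = malloc(13) -> b = 2; heap: [0-1 ALLOC][2-14 ALLOC][15-54 FREE]
Op 3: c = malloc(14) -> c = 15; heap: [0-1 ALLOC][2-14 ALLOC][15-28 ALLOC][29-54 FREE]
Op 4: a = realloc(a, 1) -> a = 0; heap: [0-0 ALLOC][1-1 FREE][2-14 ALLOC][15-28 ALLOC][29-54 FREE]
Op 5: c = realloc(c, 12) -> c = 15; heap: [0-0 ALLOC][1-1 FREE][2-14 ALLOC][15-26 ALLOC][27-54 FREE]
Op 6: free(c) -> (freed c); heap: [0-0 ALLOC][1-1 FREE][2-14 ALLOC][15-54 FREE]
Free blocks: [1 40] total_free=41 largest=40 -> 100*(41-40)/41 = 100/41 ≈ 2.439 -> rounds to 2

Answer: 2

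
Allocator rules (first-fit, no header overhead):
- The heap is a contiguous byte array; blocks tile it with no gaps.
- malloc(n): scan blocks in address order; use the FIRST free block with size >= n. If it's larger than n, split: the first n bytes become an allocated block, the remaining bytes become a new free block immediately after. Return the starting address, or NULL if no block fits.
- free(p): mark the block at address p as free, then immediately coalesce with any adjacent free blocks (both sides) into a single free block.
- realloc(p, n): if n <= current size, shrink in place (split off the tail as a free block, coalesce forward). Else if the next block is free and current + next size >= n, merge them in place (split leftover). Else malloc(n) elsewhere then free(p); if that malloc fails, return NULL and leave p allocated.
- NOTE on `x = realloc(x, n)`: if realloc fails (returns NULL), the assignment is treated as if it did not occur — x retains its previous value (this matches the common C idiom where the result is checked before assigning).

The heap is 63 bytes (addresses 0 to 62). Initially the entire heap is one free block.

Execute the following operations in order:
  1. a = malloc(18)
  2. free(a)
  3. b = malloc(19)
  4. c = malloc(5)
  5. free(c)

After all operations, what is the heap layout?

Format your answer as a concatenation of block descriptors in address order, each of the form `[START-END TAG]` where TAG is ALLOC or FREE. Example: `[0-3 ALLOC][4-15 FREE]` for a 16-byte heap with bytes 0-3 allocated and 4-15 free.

Answer: [0-18 ALLOC][19-62 FREE]

Derivation:
Op 1: a = malloc(18) -> a = 0; heap: [0-17 ALLOC][18-62 FREE]
Op 2: free(a) -> (freed a); heap: [0-62 FREE]
Op 3: b = malloc(19) -> b = 0; heap: [0-18 ALLOC][19-62 FREE]
Op 4: c = malloc(5) -> c = 19; heap: [0-18 ALLOC][19-23 ALLOC][24-62 FREE]
Op 5: free(c) -> (freed c); heap: [0-18 ALLOC][19-62 FREE]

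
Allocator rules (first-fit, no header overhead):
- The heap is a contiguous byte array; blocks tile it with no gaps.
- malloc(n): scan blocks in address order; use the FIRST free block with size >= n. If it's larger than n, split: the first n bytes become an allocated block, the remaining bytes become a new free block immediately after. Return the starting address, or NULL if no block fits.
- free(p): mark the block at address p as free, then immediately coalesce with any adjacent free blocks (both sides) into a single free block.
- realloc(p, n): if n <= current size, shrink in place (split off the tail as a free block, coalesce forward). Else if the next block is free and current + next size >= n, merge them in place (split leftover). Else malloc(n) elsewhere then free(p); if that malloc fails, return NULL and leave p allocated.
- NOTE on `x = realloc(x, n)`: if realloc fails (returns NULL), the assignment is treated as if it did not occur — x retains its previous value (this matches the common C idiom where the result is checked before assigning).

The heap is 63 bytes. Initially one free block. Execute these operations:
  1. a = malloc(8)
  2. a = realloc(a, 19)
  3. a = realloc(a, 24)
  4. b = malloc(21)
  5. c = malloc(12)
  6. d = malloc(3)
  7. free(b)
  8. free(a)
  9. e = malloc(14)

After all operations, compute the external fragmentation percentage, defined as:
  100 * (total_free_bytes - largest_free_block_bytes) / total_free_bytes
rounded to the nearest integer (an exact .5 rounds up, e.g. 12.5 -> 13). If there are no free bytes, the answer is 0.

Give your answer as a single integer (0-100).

Op 1: a = malloc(8) -> a = 0; heap: [0-7 ALLOC][8-62 FREE]
Op 2: a = realloc(a, 19) -> a = 0; heap: [0-18 ALLOC][19-62 FREE]
Op 3: a = realloc(a, 24) -> a = 0; heap: [0-23 ALLOC][24-62 FREE]
Op 4: b = malloc(21) -> b = 24; heap: [0-23 ALLOC][24-44 ALLOC][45-62 FREE]
Op 5: c = malloc(12) -> c = 45; heap: [0-23 ALLOC][24-44 ALLOC][45-56 ALLOC][57-62 FREE]
Op 6: d = malloc(3) -> d = 57; heap: [0-23 ALLOC][24-44 ALLOC][45-56 ALLOC][57-59 ALLOC][60-62 FREE]
Op 7: free(b) -> (freed b); heap: [0-23 ALLOC][24-44 FREE][45-56 ALLOC][57-59 ALLOC][60-62 FREE]
Op 8: free(a) -> (freed a); heap: [0-44 FREE][45-56 ALLOC][57-59 ALLOC][60-62 FREE]
Op 9: e = malloc(14) -> e = 0; heap: [0-13 ALLOC][14-44 FREE][45-56 ALLOC][57-59 ALLOC][60-62 FREE]
Free blocks: [31 3] total_free=34 largest=31 -> 100*(34-31)/34 = 300/34 ≈ 8.824 -> rounds to 9

Answer: 9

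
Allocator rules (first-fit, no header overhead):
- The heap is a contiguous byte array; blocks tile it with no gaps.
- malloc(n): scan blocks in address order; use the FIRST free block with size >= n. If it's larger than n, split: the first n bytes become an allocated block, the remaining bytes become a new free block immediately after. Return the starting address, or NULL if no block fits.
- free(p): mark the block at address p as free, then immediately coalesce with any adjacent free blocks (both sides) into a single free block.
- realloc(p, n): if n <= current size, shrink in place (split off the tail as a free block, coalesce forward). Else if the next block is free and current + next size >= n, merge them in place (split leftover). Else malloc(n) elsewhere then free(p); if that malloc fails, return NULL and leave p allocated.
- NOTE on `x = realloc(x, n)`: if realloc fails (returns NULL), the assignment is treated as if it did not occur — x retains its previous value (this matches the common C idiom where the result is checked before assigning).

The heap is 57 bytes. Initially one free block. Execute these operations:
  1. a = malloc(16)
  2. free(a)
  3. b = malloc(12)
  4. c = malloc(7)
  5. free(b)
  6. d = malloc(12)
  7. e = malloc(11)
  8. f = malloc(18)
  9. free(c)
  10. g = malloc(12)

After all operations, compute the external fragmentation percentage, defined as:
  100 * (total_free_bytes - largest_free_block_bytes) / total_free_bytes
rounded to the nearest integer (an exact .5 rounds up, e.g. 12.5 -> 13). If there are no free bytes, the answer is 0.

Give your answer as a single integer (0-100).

Op 1: a = malloc(16) -> a = 0; heap: [0-15 ALLOC][16-56 FREE]
Op 2: free(a) -> (freed a); heap: [0-56 FREE]
Op 3: b = malloc(12) -> b = 0; heap: [0-11 ALLOC][12-56 FREE]
Op 4: c = malloc(7) -> c = 12; heap: [0-11 ALLOC][12-18 ALLOC][19-56 FREE]
Op 5: free(b) -> (freed b); heap: [0-11 FREE][12-18 ALLOC][19-56 FREE]
Op 6: d = malloc(12) -> d = 0; heap: [0-11 ALLOC][12-18 ALLOC][19-56 FREE]
Op 7: e = malloc(11) -> e = 19; heap: [0-11 ALLOC][12-18 ALLOC][19-29 ALLOC][30-56 FREE]
Op 8: f = malloc(18) -> f = 30; heap: [0-11 ALLOC][12-18 ALLOC][19-29 ALLOC][30-47 ALLOC][48-56 FREE]
Op 9: free(c) -> (freed c); heap: [0-11 ALLOC][12-18 FREE][19-29 ALLOC][30-47 ALLOC][48-56 FREE]
Op 10: g = malloc(12) -> g = NULL; heap: [0-11 ALLOC][12-18 FREE][19-29 ALLOC][30-47 ALLOC][48-56 FREE]
Free blocks: [7 9] total_free=16 largest=9 -> 100*(16-9)/16 = 700/16 = 43.75 -> rounds to 44

Answer: 44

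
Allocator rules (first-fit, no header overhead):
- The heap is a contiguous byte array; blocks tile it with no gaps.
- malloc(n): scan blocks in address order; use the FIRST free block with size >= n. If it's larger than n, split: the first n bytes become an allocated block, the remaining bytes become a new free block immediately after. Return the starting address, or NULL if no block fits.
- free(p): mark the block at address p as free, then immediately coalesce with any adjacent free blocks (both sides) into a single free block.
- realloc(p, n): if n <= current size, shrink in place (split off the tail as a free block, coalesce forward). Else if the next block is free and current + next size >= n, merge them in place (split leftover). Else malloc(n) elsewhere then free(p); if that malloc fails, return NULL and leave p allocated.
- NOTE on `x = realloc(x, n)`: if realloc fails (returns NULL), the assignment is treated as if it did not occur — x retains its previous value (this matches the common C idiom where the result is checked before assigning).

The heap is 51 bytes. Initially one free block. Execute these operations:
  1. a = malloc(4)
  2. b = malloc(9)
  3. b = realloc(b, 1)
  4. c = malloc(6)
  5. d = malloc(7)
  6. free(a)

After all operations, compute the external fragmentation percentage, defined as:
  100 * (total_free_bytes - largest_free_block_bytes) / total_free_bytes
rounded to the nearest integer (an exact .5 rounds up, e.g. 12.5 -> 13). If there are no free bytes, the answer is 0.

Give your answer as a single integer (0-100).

Op 1: a = malloc(4) -> a = 0; heap: [0-3 ALLOC][4-50 FREE]
Op 2: b = malloc(9) -> b = 4; heap: [0-3 ALLOC][4-12 ALLOC][13-50 FREE]
Op 3: b = realloc(b, 1) -> b = 4; heap: [0-3 ALLOC][4-4 ALLOC][5-50 FREE]
Op 4: c = malloc(6) -> c = 5; heap: [0-3 ALLOC][4-4 ALLOC][5-10 ALLOC][11-50 FREE]
Op 5: d = malloc(7) -> d = 11; heap: [0-3 ALLOC][4-4 ALLOC][5-10 ALLOC][11-17 ALLOC][18-50 FREE]
Op 6: free(a) -> (freed a); heap: [0-3 FREE][4-4 ALLOC][5-10 ALLOC][11-17 ALLOC][18-50 FREE]
Free blocks: [4 33] total_free=37 largest=33 -> 100*(37-33)/37 = 400/37 ≈ 10.811 -> rounds to 11

Answer: 11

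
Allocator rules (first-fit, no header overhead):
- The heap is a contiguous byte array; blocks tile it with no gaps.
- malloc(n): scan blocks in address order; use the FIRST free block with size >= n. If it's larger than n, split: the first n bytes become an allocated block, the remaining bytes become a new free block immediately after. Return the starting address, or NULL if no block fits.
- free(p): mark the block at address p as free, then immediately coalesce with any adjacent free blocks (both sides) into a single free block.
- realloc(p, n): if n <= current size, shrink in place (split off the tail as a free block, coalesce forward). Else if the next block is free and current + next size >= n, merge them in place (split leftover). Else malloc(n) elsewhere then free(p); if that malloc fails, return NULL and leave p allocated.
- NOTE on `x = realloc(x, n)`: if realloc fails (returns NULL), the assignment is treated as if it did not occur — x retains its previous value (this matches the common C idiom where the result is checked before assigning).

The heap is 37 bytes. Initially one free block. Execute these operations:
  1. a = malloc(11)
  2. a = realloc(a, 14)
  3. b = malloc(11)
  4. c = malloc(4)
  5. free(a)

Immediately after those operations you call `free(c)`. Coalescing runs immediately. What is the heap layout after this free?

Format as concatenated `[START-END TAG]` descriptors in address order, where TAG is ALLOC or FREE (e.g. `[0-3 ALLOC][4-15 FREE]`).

Answer: [0-13 FREE][14-24 ALLOC][25-36 FREE]

Derivation:
Op 1: a = malloc(11) -> a = 0; heap: [0-10 ALLOC][11-36 FREE]
Op 2: a = realloc(a, 14) -> a = 0; heap: [0-13 ALLOC][14-36 FREE]
Op 3: b = malloc(11) -> b = 14; heap: [0-13 ALLOC][14-24 ALLOC][25-36 FREE]
Op 4: c = malloc(4) -> c = 25; heap: [0-13 ALLOC][14-24 ALLOC][25-28 ALLOC][29-36 FREE]
Op 5: free(a) -> (freed a); heap: [0-13 FREE][14-24 ALLOC][25-28 ALLOC][29-36 FREE]
free(c): c = 25 -> block [25-28 ALLOC]; mark free, coalesce with adjacent free neighbors -> [0-13 FREE][14-24 ALLOC][25-36 FREE]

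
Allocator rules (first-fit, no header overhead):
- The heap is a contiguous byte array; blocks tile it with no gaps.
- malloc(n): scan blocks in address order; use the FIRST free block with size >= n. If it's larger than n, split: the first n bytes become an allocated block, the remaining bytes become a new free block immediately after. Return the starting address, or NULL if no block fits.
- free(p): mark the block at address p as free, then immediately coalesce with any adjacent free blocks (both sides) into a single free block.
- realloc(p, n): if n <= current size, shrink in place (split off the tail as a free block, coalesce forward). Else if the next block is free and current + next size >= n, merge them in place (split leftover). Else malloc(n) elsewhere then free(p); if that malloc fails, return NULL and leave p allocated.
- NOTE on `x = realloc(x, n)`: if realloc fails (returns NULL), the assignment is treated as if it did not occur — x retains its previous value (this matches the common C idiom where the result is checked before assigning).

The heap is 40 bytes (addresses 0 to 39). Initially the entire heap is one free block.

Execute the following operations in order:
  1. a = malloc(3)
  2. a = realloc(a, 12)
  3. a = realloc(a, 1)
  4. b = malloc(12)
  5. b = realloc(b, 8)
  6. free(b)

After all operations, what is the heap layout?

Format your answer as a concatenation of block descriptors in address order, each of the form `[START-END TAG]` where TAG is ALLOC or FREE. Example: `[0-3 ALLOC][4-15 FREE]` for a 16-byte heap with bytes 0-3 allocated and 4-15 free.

Answer: [0-0 ALLOC][1-39 FREE]

Derivation:
Op 1: a = malloc(3) -> a = 0; heap: [0-2 ALLOC][3-39 FREE]
Op 2: a = realloc(a, 12) -> a = 0; heap: [0-11 ALLOC][12-39 FREE]
Op 3: a = realloc(a, 1) -> a = 0; heap: [0-0 ALLOC][1-39 FREE]
Op 4: b = malloc(12) -> b = 1; heap: [0-0 ALLOC][1-12 ALLOC][13-39 FREE]
Op 5: b = realloc(b, 8) -> b = 1; heap: [0-0 ALLOC][1-8 ALLOC][9-39 FREE]
Op 6: free(b) -> (freed b); heap: [0-0 ALLOC][1-39 FREE]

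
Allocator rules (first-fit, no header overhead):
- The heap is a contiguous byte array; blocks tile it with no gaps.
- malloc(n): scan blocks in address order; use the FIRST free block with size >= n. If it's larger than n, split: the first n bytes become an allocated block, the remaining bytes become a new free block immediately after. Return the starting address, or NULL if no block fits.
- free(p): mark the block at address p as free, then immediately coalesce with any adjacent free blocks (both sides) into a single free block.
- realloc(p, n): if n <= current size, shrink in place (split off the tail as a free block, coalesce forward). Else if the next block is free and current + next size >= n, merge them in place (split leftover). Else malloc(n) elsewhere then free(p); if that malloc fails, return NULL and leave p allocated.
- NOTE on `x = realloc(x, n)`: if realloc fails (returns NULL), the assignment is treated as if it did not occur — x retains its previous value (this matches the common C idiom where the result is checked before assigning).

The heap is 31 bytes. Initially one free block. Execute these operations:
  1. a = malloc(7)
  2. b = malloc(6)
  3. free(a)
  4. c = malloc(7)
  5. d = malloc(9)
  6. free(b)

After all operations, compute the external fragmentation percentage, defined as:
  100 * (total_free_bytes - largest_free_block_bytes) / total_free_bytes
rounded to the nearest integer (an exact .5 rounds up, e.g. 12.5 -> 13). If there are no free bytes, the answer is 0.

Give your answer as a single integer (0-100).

Answer: 40

Derivation:
Op 1: a = malloc(7) -> a = 0; heap: [0-6 ALLOC][7-30 FREE]
Op 2: b = malloc(6) -> b = 7; heap: [0-6 ALLOC][7-12 ALLOC][13-30 FREE]
Op 3: free(a) -> (freed a); heap: [0-6 FREE][7-12 ALLOC][13-30 FREE]
Op 4: c = malloc(7) -> c = 0; heap: [0-6 ALLOC][7-12 ALLOC][13-30 FREE]
Op 5: d = malloc(9) -> d = 13; heap: [0-6 ALLOC][7-12 ALLOC][13-21 ALLOC][22-30 FREE]
Op 6: free(b) -> (freed b); heap: [0-6 ALLOC][7-12 FREE][13-21 ALLOC][22-30 FREE]
Free blocks: [6 9] total_free=15 largest=9 -> 100*(15-9)/15 = 600/15 = 40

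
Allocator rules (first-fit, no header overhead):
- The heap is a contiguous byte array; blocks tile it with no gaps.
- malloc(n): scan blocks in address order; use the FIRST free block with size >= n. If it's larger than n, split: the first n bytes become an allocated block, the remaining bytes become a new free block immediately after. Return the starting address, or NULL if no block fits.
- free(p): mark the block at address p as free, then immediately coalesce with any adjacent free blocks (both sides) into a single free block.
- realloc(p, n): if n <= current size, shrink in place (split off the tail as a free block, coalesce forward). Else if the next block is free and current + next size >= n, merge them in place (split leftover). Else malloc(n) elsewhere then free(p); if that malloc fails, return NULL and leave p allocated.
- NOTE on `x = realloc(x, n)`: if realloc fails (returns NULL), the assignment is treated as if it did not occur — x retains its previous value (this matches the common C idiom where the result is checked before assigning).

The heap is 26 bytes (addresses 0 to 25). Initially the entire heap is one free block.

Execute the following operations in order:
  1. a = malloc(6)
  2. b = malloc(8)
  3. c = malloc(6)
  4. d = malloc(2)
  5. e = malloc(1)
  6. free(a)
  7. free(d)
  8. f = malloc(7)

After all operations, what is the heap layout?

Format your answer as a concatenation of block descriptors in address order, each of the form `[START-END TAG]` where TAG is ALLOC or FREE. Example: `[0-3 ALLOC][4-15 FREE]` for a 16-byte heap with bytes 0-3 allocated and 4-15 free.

Answer: [0-5 FREE][6-13 ALLOC][14-19 ALLOC][20-21 FREE][22-22 ALLOC][23-25 FREE]

Derivation:
Op 1: a = malloc(6) -> a = 0; heap: [0-5 ALLOC][6-25 FREE]
Op 2: b = malloc(8) -> b = 6; heap: [0-5 ALLOC][6-13 ALLOC][14-25 FREE]
Op 3: c = malloc(6) -> c = 14; heap: [0-5 ALLOC][6-13 ALLOC][14-19 ALLOC][20-25 FREE]
Op 4: d = malloc(2) -> d = 20; heap: [0-5 ALLOC][6-13 ALLOC][14-19 ALLOC][20-21 ALLOC][22-25 FREE]
Op 5: e = malloc(1) -> e = 22; heap: [0-5 ALLOC][6-13 ALLOC][14-19 ALLOC][20-21 ALLOC][22-22 ALLOC][23-25 FREE]
Op 6: free(a) -> (freed a); heap: [0-5 FREE][6-13 ALLOC][14-19 ALLOC][20-21 ALLOC][22-22 ALLOC][23-25 FREE]
Op 7: free(d) -> (freed d); heap: [0-5 FREE][6-13 ALLOC][14-19 ALLOC][20-21 FREE][22-22 ALLOC][23-25 FREE]
Op 8: f = malloc(7) -> f = NULL; heap: [0-5 FREE][6-13 ALLOC][14-19 ALLOC][20-21 FREE][22-22 ALLOC][23-25 FREE]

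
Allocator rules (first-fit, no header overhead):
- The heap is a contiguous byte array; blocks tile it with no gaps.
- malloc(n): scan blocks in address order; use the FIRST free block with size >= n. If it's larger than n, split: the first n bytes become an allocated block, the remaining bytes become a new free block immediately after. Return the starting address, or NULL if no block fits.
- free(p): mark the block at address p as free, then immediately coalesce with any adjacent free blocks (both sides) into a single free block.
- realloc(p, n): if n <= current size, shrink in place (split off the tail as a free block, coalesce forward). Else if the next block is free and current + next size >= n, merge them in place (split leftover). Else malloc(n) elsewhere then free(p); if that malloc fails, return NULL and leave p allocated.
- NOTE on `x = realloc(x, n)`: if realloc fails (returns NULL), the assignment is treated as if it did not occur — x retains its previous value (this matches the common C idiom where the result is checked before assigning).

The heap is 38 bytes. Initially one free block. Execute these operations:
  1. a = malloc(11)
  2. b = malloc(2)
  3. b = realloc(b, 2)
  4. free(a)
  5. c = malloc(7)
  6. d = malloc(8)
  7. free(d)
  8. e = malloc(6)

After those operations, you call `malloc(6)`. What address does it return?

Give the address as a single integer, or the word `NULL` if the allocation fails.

Answer: 19

Derivation:
Op 1: a = malloc(11) -> a = 0; heap: [0-10 ALLOC][11-37 FREE]
Op 2: b = malloc(2) -> b = 11; heap: [0-10 ALLOC][11-12 ALLOC][13-37 FREE]
Op 3: b = realloc(b, 2) -> b = 11; heap: [0-10 ALLOC][11-12 ALLOC][13-37 FREE]
Op 4: free(a) -> (freed a); heap: [0-10 FREE][11-12 ALLOC][13-37 FREE]
Op 5: c = malloc(7) -> c = 0; heap: [0-6 ALLOC][7-10 FREE][11-12 ALLOC][13-37 FREE]
Op 6: d = malloc(8) -> d = 13; heap: [0-6 ALLOC][7-10 FREE][11-12 ALLOC][13-20 ALLOC][21-37 FREE]
Op 7: free(d) -> (freed d); heap: [0-6 ALLOC][7-10 FREE][11-12 ALLOC][13-37 FREE]
Op 8: e = malloc(6) -> e = 13; heap: [0-6 ALLOC][7-10 FREE][11-12 ALLOC][13-18 ALLOC][19-37 FREE]
malloc(6): first-fit scan over [0-6 ALLOC][7-10 FREE][11-12 ALLOC][13-18 ALLOC][19-37 FREE] -> 19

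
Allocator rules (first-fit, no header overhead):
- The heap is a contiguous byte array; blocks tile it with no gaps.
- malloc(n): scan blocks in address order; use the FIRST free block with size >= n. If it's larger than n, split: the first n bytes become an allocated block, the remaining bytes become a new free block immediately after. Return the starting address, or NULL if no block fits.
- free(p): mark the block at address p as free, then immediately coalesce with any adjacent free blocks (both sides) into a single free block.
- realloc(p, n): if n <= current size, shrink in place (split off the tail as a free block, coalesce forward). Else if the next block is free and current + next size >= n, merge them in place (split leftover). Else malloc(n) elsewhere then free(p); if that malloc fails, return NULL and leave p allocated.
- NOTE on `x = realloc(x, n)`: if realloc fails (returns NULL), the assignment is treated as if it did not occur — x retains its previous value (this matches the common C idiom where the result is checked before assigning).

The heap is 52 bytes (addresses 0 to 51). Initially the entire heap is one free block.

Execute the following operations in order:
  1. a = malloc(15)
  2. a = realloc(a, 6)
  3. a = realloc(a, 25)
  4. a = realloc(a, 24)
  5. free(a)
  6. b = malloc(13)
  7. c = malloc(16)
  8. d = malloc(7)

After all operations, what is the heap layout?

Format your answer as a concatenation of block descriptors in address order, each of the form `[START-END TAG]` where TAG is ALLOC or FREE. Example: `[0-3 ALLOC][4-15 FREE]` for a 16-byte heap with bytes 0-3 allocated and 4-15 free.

Op 1: a = malloc(15) -> a = 0; heap: [0-14 ALLOC][15-51 FREE]
Op 2: a = realloc(a, 6) -> a = 0; heap: [0-5 ALLOC][6-51 FREE]
Op 3: a = realloc(a, 25) -> a = 0; heap: [0-24 ALLOC][25-51 FREE]
Op 4: a = realloc(a, 24) -> a = 0; heap: [0-23 ALLOC][24-51 FREE]
Op 5: free(a) -> (freed a); heap: [0-51 FREE]
Op 6: b = malloc(13) -> b = 0; heap: [0-12 ALLOC][13-51 FREE]
Op 7: c = malloc(16) -> c = 13; heap: [0-12 ALLOC][13-28 ALLOC][29-51 FREE]
Op 8: d = malloc(7) -> d = 29; heap: [0-12 ALLOC][13-28 ALLOC][29-35 ALLOC][36-51 FREE]

Answer: [0-12 ALLOC][13-28 ALLOC][29-35 ALLOC][36-51 FREE]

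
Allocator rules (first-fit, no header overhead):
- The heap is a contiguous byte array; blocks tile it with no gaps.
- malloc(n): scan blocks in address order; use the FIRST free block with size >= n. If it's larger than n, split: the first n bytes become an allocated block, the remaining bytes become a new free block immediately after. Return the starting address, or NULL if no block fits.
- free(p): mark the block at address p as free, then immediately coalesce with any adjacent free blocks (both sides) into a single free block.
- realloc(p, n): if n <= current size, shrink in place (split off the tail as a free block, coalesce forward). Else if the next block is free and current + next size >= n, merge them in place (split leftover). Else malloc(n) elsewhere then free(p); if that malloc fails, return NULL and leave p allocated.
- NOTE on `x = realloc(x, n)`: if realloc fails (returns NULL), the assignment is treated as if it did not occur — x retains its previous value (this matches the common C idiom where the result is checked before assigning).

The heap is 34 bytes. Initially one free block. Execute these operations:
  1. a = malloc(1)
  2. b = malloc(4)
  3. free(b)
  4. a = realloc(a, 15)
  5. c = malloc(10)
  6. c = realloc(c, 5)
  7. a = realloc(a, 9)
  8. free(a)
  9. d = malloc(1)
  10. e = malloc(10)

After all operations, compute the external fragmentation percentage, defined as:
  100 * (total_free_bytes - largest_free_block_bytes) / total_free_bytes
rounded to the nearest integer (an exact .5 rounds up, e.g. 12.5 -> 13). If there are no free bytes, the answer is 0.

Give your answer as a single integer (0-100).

Answer: 22

Derivation:
Op 1: a = malloc(1) -> a = 0; heap: [0-0 ALLOC][1-33 FREE]
Op 2: b = malloc(4) -> b = 1; heap: [0-0 ALLOC][1-4 ALLOC][5-33 FREE]
Op 3: free(b) -> (freed b); heap: [0-0 ALLOC][1-33 FREE]
Op 4: a = realloc(a, 15) -> a = 0; heap: [0-14 ALLOC][15-33 FREE]
Op 5: c = malloc(10) -> c = 15; heap: [0-14 ALLOC][15-24 ALLOC][25-33 FREE]
Op 6: c = realloc(c, 5) -> c = 15; heap: [0-14 ALLOC][15-19 ALLOC][20-33 FREE]
Op 7: a = realloc(a, 9) -> a = 0; heap: [0-8 ALLOC][9-14 FREE][15-19 ALLOC][20-33 FREE]
Op 8: free(a) -> (freed a); heap: [0-14 FREE][15-19 ALLOC][20-33 FREE]
Op 9: d = malloc(1) -> d = 0; heap: [0-0 ALLOC][1-14 FREE][15-19 ALLOC][20-33 FREE]
Op 10: e = malloc(10) -> e = 1; heap: [0-0 ALLOC][1-10 ALLOC][11-14 FREE][15-19 ALLOC][20-33 FREE]
Free blocks: [4 14] total_free=18 largest=14 -> 100*(18-14)/18 = 400/18 ≈ 22.222 -> rounds to 22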